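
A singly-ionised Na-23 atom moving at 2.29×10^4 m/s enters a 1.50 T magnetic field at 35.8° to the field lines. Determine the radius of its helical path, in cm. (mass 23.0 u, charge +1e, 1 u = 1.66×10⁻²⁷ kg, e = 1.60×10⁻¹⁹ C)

r ≈ 0.213 cm

Only the perpendicular component v⊥ = v sin35.8° = 1.34×10^4 m/s is bent by the field.
r = m v⊥ /(qB) = (3.82×10^-26)(1.34×10^4) / [(1×1.60×10^-19)(1.50)] = 2.13×10^-3 m.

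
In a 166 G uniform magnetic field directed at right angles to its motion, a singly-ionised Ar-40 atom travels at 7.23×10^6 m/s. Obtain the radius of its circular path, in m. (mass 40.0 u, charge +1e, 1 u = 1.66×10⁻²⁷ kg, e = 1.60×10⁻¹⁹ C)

The magnetic force provides the centripetal force: qvB = mv²/r, so r = mv/(qB).
r = (6.64×10^-26 kg)(7.23×10^6 m/s) / [(1×1.60×10^-19 C)(0.0166 T)] = 181 m.

r ≈ 181 m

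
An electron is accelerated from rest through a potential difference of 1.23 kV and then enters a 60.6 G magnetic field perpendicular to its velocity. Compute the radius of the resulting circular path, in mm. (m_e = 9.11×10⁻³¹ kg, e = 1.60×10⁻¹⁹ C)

The kinetic energy gained is K = qV = (1×1.60×10^-19)(1230) = 1.97×10^-16 J.
v = √(2K/m) = 2.08×10^7 m/s.
r = mv/(qB) = (9.11×10^-31)(2.08×10^7) / [(1×1.60×10^-19)(6.06×10^-3)] = 0.0195 m.

r ≈ 19.5 mm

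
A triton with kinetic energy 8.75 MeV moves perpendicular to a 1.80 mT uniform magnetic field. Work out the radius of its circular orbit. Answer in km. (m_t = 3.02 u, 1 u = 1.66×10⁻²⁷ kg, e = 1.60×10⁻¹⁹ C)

Convert the energy: K = 8.75 MeV = 1.40×10^-12 J.
v = √(2K/m) = √(2·1.40×10^-12/5.01×10^-27) = 2.36×10^7 m/s.
r = mv/(qB) = (5.01×10^-27)(2.36×10^7) / [(1×1.60×10^-19)(1.80×10^-3)] = 411 m.

r ≈ 0.411 km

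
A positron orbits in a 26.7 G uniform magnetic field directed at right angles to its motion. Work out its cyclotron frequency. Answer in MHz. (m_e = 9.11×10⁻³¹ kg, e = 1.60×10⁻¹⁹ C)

f = qB/(2πm) = (1×1.60×10^-19)(2.67×10^-3) / [2π(9.11×10^-31)] = 7.46×10^7 Hz.

f ≈ 74.6 MHz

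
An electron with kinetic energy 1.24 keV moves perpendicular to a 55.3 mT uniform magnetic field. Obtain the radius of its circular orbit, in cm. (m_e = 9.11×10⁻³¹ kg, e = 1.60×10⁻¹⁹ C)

r ≈ 0.215 cm

Convert the energy: K = 1.24 keV = 1.98×10^-16 J.
v = √(2K/m) = √(2·1.98×10^-16/9.11×10^-31) = 2.09×10^7 m/s.
r = mv/(qB) = (9.11×10^-31)(2.09×10^7) / [(1×1.60×10^-19)(0.0553)] = 2.15×10^-3 m.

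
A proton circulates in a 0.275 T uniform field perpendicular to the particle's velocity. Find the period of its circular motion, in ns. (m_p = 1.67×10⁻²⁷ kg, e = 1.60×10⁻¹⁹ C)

The cyclotron period is independent of speed: T = 2πm/(qB).
T = 2π(1.67×10^-27) / [(1×1.60×10^-19)(0.275)] = 2.38×10^-7 s.

T ≈ 238 ns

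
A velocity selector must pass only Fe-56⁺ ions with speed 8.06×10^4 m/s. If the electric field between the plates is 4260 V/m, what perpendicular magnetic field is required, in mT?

qE = qvB ⇒ B = E/v = (4260) / (8.06×10^4) = 0.0529 T.

B ≈ 52.9 mT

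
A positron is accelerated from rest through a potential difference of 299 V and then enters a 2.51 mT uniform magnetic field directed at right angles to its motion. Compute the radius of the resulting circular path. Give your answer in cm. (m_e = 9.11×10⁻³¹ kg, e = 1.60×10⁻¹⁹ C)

The kinetic energy gained is K = qV = (1×1.60×10^-19)(299) = 4.78×10^-17 J.
v = √(2K/m) = 1.02×10^7 m/s.
r = mv/(qB) = (9.11×10^-31)(1.02×10^7) / [(1×1.60×10^-19)(2.51×10^-3)] = 0.0232 m.

r ≈ 2.32 cm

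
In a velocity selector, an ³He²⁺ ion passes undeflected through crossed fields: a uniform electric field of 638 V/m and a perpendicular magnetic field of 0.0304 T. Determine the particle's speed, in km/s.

For zero net force, qE = qvB, so v = E/B.
v = (638) / (0.0304) = 2.10×10^4 m/s.

v ≈ 21.0 km/s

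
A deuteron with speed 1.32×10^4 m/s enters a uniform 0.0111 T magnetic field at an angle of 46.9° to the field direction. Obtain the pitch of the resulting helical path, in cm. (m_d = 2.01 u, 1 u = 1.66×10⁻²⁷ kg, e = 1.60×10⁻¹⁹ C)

The velocity component along B is v∥ = v cos46.9° = 9020 m/s.
The cyclotron period T = 2πm/(qB) = 1.18×10^-5 s is set by m, q, B alone.
Pitch = v∥·T = (9020)(1.18×10^-5) = 0.106 m.

pitch ≈ 10.6 cm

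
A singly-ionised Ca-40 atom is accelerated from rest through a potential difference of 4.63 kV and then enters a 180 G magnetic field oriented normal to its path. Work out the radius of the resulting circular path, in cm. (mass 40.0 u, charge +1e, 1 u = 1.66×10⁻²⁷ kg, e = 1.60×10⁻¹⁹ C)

The kinetic energy gained is K = qV = (1×1.60×10^-19)(4630) = 7.41×10^-16 J.
v = √(2K/m) = 1.49×10^5 m/s.
r = mv/(qB) = (6.64×10^-26)(1.49×10^5) / [(1×1.60×10^-19)(0.0180)] = 3.44 m.

r ≈ 344 cm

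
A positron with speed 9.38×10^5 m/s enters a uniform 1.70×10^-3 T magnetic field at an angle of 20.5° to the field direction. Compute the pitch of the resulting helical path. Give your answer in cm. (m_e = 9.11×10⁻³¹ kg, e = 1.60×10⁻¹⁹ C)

The velocity component along B is v∥ = v cos20.5° = 8.79×10^5 m/s.
The cyclotron period T = 2πm/(qB) = 2.10×10^-8 s is set by m, q, B alone.
Pitch = v∥·T = (8.79×10^5)(2.10×10^-8) = 0.0185 m.

pitch ≈ 1.85 cm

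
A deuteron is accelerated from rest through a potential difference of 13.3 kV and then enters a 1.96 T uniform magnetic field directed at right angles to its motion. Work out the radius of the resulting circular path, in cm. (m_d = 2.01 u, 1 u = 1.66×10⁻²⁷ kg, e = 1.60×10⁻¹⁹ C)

r ≈ 1.20 cm

The kinetic energy gained is K = qV = (1×1.60×10^-19)(1.33×10^4) = 2.13×10^-15 J.
v = √(2K/m) = 1.13×10^6 m/s.
r = mv/(qB) = (3.34×10^-27)(1.13×10^6) / [(1×1.60×10^-19)(1.96)] = 0.0120 m.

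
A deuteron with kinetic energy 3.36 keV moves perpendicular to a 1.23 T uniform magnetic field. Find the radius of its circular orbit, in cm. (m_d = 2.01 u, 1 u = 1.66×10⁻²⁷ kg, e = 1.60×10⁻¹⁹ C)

Convert the energy: K = 3.36 keV = 5.38×10^-16 J.
v = √(2K/m) = √(2·5.38×10^-16/3.34×10^-27) = 5.68×10^5 m/s.
r = mv/(qB) = (3.34×10^-27)(5.68×10^5) / [(1×1.60×10^-19)(1.23)] = 9.62×10^-3 m.

r ≈ 0.962 cm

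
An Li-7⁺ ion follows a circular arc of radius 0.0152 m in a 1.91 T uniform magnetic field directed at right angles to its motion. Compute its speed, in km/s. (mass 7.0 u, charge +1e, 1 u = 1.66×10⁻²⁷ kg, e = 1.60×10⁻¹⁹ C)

v ≈ 400 km/s

From qvB = mv²/r, v = qBr/m.
v = (1×1.60×10^-19)(1.91)(0.0152) / (1.16×10^-26) = 4.00×10^5 m/s.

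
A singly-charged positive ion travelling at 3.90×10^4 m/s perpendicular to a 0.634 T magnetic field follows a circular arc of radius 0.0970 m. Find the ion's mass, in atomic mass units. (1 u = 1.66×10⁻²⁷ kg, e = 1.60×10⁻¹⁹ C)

m ≈ 152 u

qvB = mv²/r ⇒ m = qBr/v.
m = (1×1.60×10^-19)(0.634)(0.0970) / (3.90×10^4) = 2.52×10^-25 kg = 152 u.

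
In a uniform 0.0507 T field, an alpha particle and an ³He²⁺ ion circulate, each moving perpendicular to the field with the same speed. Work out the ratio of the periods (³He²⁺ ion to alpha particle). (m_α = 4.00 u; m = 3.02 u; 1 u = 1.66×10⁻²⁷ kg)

T = 2πm/(qB) is independent of speed, so T₂/T₁ = (m₂/q₂)/(m₁/q₁).
T_{³He²⁺ ion}/T_{alpha particle} = (5.01×10^-27/2e) / (6.64×10^-27/2e) = 0.755.

ratio ≈ 0.755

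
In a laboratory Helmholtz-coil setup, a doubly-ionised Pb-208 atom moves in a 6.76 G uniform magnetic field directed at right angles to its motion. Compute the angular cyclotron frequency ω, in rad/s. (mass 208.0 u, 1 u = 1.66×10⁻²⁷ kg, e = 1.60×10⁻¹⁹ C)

ω ≈ 627 rad/s

ω = qB/m = (2×1.60×10^-19)(6.76×10^-4) / (3.45×10^-25) = 627 rad/s.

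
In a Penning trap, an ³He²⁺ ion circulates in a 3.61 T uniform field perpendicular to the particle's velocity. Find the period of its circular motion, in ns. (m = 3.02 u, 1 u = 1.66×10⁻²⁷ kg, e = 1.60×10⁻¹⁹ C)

T ≈ 27.3 ns

The cyclotron period is independent of speed: T = 2πm/(qB).
T = 2π(5.01×10^-27) / [(2×1.60×10^-19)(3.61)] = 2.73×10^-8 s.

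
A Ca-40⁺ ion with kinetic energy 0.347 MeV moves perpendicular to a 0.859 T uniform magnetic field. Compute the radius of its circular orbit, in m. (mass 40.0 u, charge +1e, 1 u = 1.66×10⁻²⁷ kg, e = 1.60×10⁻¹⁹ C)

r ≈ 0.625 m

Convert the energy: K = 0.347 MeV = 5.55×10^-14 J.
v = √(2K/m) = √(2·5.55×10^-14/6.64×10^-26) = 1.29×10^6 m/s.
r = mv/(qB) = (6.64×10^-26)(1.29×10^6) / [(1×1.60×10^-19)(0.859)] = 0.625 m.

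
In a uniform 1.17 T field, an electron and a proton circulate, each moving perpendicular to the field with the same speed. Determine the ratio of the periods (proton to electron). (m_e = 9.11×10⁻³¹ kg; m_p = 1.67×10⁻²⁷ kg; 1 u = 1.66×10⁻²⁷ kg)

ratio ≈ 1830

T = 2πm/(qB) is independent of speed, so T₂/T₁ = (m₂/q₂)/(m₁/q₁).
T_{proton}/T_{electron} = (1.67×10^-27/1e) / (9.11×10^-31/1e) = 1830.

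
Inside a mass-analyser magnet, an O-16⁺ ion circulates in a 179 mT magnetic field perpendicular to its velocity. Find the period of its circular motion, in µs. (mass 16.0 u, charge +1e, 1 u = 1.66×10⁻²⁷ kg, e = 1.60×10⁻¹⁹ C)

The cyclotron period is independent of speed: T = 2πm/(qB).
T = 2π(2.66×10^-26) / [(1×1.60×10^-19)(0.179)] = 5.83×10^-6 s.

T ≈ 5.83 µs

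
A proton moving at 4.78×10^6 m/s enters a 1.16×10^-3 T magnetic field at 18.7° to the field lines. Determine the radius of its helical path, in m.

r ≈ 13.8 m

Only the perpendicular component v⊥ = v sin18.7° = 1.53×10^6 m/s is bent by the field.
r = m v⊥ /(qB) = (1.67×10^-27)(1.53×10^6) / [(1×1.60×10^-19)(1.16×10^-3)] = 13.8 m.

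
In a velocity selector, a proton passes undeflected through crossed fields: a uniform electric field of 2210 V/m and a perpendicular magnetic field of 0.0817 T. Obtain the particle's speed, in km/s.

For zero net force, qE = qvB, so v = E/B.
v = (2210) / (0.0817) = 2.71×10^4 m/s.

v ≈ 27.1 km/s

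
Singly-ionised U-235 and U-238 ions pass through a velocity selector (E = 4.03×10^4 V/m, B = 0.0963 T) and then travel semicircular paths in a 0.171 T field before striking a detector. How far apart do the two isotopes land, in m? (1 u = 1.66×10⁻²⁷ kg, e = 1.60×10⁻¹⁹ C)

Δd ≈ 0.152 m

Both emerge at v = E/B₁ = 4.18×10^5 m/s.
r = mv/(qB₂), so r₁ = 5.9668 m and r₂ = 6.0429 m, giving Δr = 0.0762 m.
After a semicircle each ion lands a diameter 2r from the entry slit, so the separation is 2Δr = 0.152 m.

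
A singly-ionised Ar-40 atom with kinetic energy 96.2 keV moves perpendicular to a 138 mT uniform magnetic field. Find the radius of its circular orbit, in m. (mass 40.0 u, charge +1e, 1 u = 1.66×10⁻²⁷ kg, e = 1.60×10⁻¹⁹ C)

r ≈ 2.05 m

Convert the energy: K = 96.2 keV = 1.54×10^-14 J.
v = √(2K/m) = √(2·1.54×10^-14/6.64×10^-26) = 6.81×10^5 m/s.
r = mv/(qB) = (6.64×10^-26)(6.81×10^5) / [(1×1.60×10^-19)(0.138)] = 2.05 m.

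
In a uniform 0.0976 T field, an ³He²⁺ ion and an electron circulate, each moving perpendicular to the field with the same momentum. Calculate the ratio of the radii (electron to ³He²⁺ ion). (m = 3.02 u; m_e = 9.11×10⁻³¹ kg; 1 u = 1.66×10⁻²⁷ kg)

ratio ≈ 2.00

r = p/(qB) ⇒ at equal p, r ∝ 1/q.
r_{electron}/r_{³He²⁺ ion} = 2.00.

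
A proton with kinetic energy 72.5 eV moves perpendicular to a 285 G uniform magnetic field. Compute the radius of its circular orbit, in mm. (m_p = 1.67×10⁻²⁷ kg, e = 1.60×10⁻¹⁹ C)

Convert the energy: K = 72.5 eV = 1.16×10^-17 J.
v = √(2K/m) = √(2·1.16×10^-17/1.67×10^-27) = 1.18×10^5 m/s.
r = mv/(qB) = (1.67×10^-27)(1.18×10^5) / [(1×1.60×10^-19)(0.0285)] = 0.0432 m.

r ≈ 43.2 mm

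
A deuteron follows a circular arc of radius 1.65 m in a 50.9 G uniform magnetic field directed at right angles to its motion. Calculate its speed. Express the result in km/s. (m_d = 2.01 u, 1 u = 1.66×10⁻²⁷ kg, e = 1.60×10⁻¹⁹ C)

From qvB = mv²/r, v = qBr/m.
v = (1×1.60×10^-19)(5.09×10^-3)(1.65) / (3.34×10^-27) = 4.03×10^5 m/s.

v ≈ 403 km/s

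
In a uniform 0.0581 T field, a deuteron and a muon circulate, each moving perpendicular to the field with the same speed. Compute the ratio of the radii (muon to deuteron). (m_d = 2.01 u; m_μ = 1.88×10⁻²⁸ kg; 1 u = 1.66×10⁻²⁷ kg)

r = mv/(qB) ⇒ at equal v, r ∝ m/q.
r_{muon}/r_{deuteron} = 0.0563.

ratio ≈ 0.0563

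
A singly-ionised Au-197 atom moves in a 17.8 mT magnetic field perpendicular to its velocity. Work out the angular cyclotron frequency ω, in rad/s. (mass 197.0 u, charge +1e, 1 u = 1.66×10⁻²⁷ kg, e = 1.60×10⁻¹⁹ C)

ω ≈ 8710 rad/s

ω = qB/m = (1×1.60×10^-19)(0.0178) / (3.27×10^-25) = 8710 rad/s.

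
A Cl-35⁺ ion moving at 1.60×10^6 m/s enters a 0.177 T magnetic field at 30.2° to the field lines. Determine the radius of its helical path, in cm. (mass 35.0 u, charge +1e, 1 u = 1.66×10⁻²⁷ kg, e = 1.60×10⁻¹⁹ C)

r ≈ 165 cm

Only the perpendicular component v⊥ = v sin30.2° = 8.05×10^5 m/s is bent by the field.
r = m v⊥ /(qB) = (5.81×10^-26)(8.05×10^5) / [(1×1.60×10^-19)(0.177)] = 1.65 m.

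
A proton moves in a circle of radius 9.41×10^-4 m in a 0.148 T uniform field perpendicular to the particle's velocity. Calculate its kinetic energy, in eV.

v = qBr/m = (1×1.60×10^-19)(0.148)(9.41×10^-4) / (1.67×10^-27) = 1.33×10^4 m/s.
K = ½mv² = 0.5·(1.67×10^-27)·(1.33×10^4)² = 1.49×10^-19 J = 0.929 eV.

K ≈ 0.929 eV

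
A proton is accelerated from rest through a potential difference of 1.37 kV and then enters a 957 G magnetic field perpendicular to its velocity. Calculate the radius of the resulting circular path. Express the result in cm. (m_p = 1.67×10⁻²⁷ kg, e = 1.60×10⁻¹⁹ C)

r ≈ 5.59 cm

The kinetic energy gained is K = qV = (1×1.60×10^-19)(1370) = 2.19×10^-16 J.
v = √(2K/m) = 5.12×10^5 m/s.
r = mv/(qB) = (1.67×10^-27)(5.12×10^5) / [(1×1.60×10^-19)(0.0957)] = 0.0559 m.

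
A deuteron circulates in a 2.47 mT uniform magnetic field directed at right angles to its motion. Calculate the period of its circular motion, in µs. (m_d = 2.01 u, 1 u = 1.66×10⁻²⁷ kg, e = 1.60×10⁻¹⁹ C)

The cyclotron period is independent of speed: T = 2πm/(qB).
T = 2π(3.34×10^-27) / [(1×1.60×10^-19)(2.47×10^-3)] = 5.30×10^-5 s.

T ≈ 53.0 µs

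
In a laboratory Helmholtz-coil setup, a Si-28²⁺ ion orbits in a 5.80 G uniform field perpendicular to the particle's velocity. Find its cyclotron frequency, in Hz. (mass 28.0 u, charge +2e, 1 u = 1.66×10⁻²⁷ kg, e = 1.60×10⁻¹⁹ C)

f = qB/(2πm) = (2×1.60×10^-19)(5.80×10^-4) / [2π(4.65×10^-26)] = 636 Hz.

f ≈ 636 Hz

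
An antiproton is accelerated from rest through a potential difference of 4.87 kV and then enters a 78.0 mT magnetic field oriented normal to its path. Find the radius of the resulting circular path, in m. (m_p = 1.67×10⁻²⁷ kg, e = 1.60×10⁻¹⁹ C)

The kinetic energy gained is K = qV = (1×1.60×10^-19)(4870) = 7.79×10^-16 J.
v = √(2K/m) = 9.66×10^5 m/s.
r = mv/(qB) = (1.67×10^-27)(9.66×10^5) / [(1×1.60×10^-19)(0.0780)] = 0.129 m.

r ≈ 0.129 m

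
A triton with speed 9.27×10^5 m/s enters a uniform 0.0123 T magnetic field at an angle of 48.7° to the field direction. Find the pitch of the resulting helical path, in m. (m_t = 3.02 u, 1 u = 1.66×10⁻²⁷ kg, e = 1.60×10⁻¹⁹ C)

The velocity component along B is v∥ = v cos48.7° = 6.12×10^5 m/s.
The cyclotron period T = 2πm/(qB) = 1.60×10^-5 s is set by m, q, B alone.
Pitch = v∥·T = (6.12×10^5)(1.60×10^-5) = 9.79 m.

pitch ≈ 9.79 m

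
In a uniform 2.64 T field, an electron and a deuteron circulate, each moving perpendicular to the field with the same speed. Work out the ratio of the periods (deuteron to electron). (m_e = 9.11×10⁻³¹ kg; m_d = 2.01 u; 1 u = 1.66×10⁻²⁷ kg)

ratio ≈ 3660

T = 2πm/(qB) is independent of speed, so T₂/T₁ = (m₂/q₂)/(m₁/q₁).
T_{deuteron}/T_{electron} = (3.34×10^-27/1e) / (9.11×10^-31/1e) = 3660.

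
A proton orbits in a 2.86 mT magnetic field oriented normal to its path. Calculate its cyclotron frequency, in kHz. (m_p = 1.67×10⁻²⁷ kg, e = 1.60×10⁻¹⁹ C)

f ≈ 43.6 kHz

f = qB/(2πm) = (1×1.60×10^-19)(2.86×10^-3) / [2π(1.67×10^-27)] = 4.36×10^4 Hz.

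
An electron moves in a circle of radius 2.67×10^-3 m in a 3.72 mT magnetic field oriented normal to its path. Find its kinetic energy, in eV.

K ≈ 8.66 eV

v = qBr/m = (1×1.60×10^-19)(3.72×10^-3)(2.67×10^-3) / (9.11×10^-31) = 1.74×10^6 m/s.
K = ½mv² = 0.5·(9.11×10^-31)·(1.74×10^6)² = 1.39×10^-18 J = 8.66 eV.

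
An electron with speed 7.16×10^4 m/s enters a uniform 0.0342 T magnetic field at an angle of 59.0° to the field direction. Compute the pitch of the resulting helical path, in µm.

The velocity component along B is v∥ = v cos59.0° = 3.69×10^4 m/s.
The cyclotron period T = 2πm/(qB) = 1.05×10^-9 s is set by m, q, B alone.
Pitch = v∥·T = (3.69×10^4)(1.05×10^-9) = 3.86×10^-5 m.

pitch ≈ 38.6 µm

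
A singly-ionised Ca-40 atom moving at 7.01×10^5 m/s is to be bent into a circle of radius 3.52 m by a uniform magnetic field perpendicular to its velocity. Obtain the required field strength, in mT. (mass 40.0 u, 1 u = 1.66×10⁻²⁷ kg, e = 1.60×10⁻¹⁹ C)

qvB = mv²/r gives B = mv/(qr).
B = (6.64×10^-26)(7.01×10^5) / [(1×1.60×10^-19)(3.52)] = 0.0826 T.

B ≈ 82.6 mT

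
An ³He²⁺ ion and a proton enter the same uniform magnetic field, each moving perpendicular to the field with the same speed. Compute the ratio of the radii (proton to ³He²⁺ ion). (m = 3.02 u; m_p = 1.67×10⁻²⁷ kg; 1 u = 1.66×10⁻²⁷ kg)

ratio ≈ 0.666

r = mv/(qB) ⇒ at equal v, r ∝ m/q.
r_{proton}/r_{³He²⁺ ion} = 0.666.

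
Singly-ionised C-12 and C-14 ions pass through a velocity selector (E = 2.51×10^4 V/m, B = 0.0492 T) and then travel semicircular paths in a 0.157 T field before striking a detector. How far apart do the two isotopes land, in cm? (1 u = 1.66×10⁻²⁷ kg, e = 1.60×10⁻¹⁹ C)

Δd ≈ 13.5 cm

Both emerge at v = E/B₁ = 5.10×10^5 m/s.
r = mv/(qB₂), so r₁ = 0.4046 m and r₂ = 0.4720 m, giving Δr = 0.0674 m.
After a semicircle each ion lands a diameter 2r from the entry slit, so the separation is 2Δr = 0.135 m.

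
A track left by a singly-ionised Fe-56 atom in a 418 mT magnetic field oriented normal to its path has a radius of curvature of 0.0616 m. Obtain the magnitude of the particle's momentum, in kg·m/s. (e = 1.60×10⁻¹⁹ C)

Since qvB = mv²/r, the momentum p = mv = qBr.
p = (1×1.60×10^-19)(0.418)(0.0616) = 4.12×10^-21 kg·m/s.

p ≈ 4.12×10^-21 kg·m/s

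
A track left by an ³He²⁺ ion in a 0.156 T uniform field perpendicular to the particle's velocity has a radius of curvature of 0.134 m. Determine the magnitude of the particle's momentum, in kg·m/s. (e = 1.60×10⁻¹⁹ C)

p ≈ 6.69×10^-21 kg·m/s

Since qvB = mv²/r, the momentum p = mv = qBr.
p = (2×1.60×10^-19)(0.156)(0.134) = 6.69×10^-21 kg·m/s.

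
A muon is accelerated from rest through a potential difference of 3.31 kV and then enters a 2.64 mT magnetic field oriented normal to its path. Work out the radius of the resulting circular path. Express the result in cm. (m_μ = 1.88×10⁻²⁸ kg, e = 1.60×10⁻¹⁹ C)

The kinetic energy gained is K = qV = (1×1.60×10^-19)(3310) = 5.30×10^-16 J.
v = √(2K/m) = 2.37×10^6 m/s.
r = mv/(qB) = (1.88×10^-28)(2.37×10^6) / [(1×1.60×10^-19)(2.64×10^-3)] = 1.06 m.

r ≈ 106 cm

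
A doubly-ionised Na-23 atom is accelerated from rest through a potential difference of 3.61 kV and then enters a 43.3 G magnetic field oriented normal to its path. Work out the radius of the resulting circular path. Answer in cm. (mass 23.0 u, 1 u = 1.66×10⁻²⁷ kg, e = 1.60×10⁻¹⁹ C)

The kinetic energy gained is K = qV = (2×1.60×10^-19)(3610) = 1.16×10^-15 J.
v = √(2K/m) = 2.46×10^5 m/s.
r = mv/(qB) = (3.82×10^-26)(2.46×10^5) / [(2×1.60×10^-19)(4.33×10^-3)] = 6.78 m.

r ≈ 678 cm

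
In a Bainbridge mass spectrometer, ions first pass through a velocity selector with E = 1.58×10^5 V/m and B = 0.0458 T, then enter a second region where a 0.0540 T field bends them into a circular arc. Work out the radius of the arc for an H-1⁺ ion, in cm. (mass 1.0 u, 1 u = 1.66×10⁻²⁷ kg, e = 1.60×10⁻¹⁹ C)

The selector passes v = E/B = 1.58×10^5/0.0458 = 3.45×10^6 m/s.
In the deflection region, r = mv/(qB₂) = (1.66×10^-27)(3.45×10^6) / [(1×1.60×10^-19)(0.0540)] = 0.663 m.

r ≈ 66.3 cm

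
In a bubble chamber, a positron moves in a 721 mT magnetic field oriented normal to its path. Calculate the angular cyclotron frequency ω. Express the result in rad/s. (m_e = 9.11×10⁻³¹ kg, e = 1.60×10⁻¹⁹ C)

ω ≈ 1.27×10^11 rad/s

ω = qB/m = (1×1.60×10^-19)(0.721) / (9.11×10^-31) = 1.27×10^11 rad/s.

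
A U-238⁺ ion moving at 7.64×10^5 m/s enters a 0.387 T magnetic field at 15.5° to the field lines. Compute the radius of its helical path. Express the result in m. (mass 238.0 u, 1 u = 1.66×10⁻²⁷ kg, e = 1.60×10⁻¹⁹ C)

Only the perpendicular component v⊥ = v sin15.5° = 2.04×10^5 m/s is bent by the field.
r = m v⊥ /(qB) = (3.95×10^-25)(2.04×10^5) / [(1×1.60×10^-19)(0.387)] = 1.30 m.

r ≈ 1.30 m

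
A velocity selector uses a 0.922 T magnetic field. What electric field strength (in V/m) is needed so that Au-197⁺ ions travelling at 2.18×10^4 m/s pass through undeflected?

E ≈ 2.01×10^4 V/m

qE = qvB ⇒ E = vB = (2.18×10^4)(0.922) = 2.01×10^4 V/m.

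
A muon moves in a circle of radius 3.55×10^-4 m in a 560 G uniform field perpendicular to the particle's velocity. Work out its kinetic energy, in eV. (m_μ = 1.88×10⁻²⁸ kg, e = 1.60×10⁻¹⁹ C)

K ≈ 0.168 eV

v = qBr/m = (1×1.60×10^-19)(0.0560)(3.55×10^-4) / (1.88×10^-28) = 1.69×10^4 m/s.
K = ½mv² = 0.5·(1.88×10^-28)·(1.69×10^4)² = 2.69×10^-20 J = 0.168 eV.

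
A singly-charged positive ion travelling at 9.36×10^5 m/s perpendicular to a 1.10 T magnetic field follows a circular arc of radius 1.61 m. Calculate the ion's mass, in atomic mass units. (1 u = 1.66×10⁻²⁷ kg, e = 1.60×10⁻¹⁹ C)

m ≈ 182 u

qvB = mv²/r ⇒ m = qBr/v.
m = (1×1.60×10^-19)(1.10)(1.61) / (9.36×10^5) = 3.03×10^-25 kg = 182 u.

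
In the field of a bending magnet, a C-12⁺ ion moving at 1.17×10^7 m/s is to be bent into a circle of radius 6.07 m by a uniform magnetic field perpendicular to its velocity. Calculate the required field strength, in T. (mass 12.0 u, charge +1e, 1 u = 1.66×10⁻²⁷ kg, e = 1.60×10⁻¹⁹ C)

qvB = mv²/r gives B = mv/(qr).
B = (1.99×10^-26)(1.17×10^7) / [(1×1.60×10^-19)(6.07)] = 0.240 T.

B ≈ 0.240 T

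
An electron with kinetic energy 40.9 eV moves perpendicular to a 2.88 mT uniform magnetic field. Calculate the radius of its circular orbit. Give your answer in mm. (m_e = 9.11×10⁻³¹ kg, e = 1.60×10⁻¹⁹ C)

Convert the energy: K = 40.9 eV = 6.54×10^-18 J.
v = √(2K/m) = √(2·6.54×10^-18/9.11×10^-31) = 3.79×10^6 m/s.
r = mv/(qB) = (9.11×10^-31)(3.79×10^6) / [(1×1.60×10^-19)(2.88×10^-3)] = 7.49×10^-3 m.

r ≈ 7.49 mm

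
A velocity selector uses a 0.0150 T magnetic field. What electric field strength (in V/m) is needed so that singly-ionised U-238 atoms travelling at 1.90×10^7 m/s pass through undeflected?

qE = qvB ⇒ E = vB = (1.90×10^7)(0.0150) = 2.85×10^5 V/m.

E ≈ 2.85×10^5 V/m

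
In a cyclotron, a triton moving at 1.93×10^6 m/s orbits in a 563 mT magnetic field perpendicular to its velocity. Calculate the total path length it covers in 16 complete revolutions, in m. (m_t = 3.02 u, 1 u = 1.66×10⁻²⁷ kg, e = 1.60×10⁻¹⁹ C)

L ≈ 10.8 m

r = mv/(qB) = 0.107 m, so one revolution covers 2πr = 0.675 m.
In 16 revolutions: L = 16·2πr = 10.8 m.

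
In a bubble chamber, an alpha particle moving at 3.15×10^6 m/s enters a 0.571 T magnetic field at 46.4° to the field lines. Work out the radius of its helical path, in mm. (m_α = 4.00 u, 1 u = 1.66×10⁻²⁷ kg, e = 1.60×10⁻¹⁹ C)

Only the perpendicular component v⊥ = v sin46.4° = 2.28×10^6 m/s is bent by the field.
r = m v⊥ /(qB) = (6.64×10^-27)(2.28×10^6) / [(2×1.60×10^-19)(0.571)] = 0.0829 m.

r ≈ 82.9 mm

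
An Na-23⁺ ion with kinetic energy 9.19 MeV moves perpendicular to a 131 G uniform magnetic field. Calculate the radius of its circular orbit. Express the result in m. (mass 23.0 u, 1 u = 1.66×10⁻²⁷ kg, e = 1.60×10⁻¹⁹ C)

r ≈ 160 m

Convert the energy: K = 9.19 MeV = 1.47×10^-12 J.
v = √(2K/m) = √(2·1.47×10^-12/3.82×10^-26) = 8.78×10^6 m/s.
r = mv/(qB) = (3.82×10^-26)(8.78×10^6) / [(1×1.60×10^-19)(0.0131)] = 160 m.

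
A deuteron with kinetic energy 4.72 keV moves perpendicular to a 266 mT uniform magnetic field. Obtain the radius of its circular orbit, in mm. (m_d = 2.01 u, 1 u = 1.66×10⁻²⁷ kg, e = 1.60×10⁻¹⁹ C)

Convert the energy: K = 4.72 keV = 7.55×10^-16 J.
v = √(2K/m) = √(2·7.55×10^-16/3.34×10^-27) = 6.73×10^5 m/s.
r = mv/(qB) = (3.34×10^-27)(6.73×10^5) / [(1×1.60×10^-19)(0.266)] = 0.0527 m.

r ≈ 52.7 mm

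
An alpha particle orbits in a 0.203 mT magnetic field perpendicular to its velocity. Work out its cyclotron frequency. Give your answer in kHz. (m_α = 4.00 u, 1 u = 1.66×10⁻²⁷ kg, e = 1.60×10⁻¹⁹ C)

f ≈ 1.56 kHz

f = qB/(2πm) = (2×1.60×10^-19)(2.03×10^-4) / [2π(6.64×10^-27)] = 1560 Hz.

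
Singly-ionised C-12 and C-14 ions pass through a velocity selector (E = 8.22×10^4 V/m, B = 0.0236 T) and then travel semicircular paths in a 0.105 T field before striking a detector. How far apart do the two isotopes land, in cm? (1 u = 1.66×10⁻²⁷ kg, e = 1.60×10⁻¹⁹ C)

Δd ≈ 138 cm

Both emerge at v = E/B₁ = 3.48×10^6 m/s.
r = mv/(qB₂), so r₁ = 4.130 m and r₂ = 4.818 m, giving Δr = 0.688 m.
After a semicircle each ion lands a diameter 2r from the entry slit, so the separation is 2Δr = 1.38 m.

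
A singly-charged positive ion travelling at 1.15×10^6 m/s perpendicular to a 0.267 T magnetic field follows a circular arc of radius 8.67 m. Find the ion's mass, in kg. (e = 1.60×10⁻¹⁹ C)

m ≈ 3.22×10^-25 kg

qvB = mv²/r ⇒ m = qBr/v.
m = (1×1.60×10^-19)(0.267)(8.67) / (1.15×10^6) = 3.22×10^-25 kg.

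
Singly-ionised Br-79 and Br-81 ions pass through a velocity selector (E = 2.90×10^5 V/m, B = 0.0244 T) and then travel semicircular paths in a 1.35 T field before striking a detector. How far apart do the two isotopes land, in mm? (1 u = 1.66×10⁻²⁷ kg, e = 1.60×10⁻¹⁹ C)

Δd ≈ 365 mm

Both emerge at v = E/B₁ = 1.19×10^7 m/s.
r = mv/(qB₂), so r₁ = 7.216 m and r₂ = 7.399 m, giving Δr = 0.183 m.
After a semicircle each ion lands a diameter 2r from the entry slit, so the separation is 2Δr = 0.365 m.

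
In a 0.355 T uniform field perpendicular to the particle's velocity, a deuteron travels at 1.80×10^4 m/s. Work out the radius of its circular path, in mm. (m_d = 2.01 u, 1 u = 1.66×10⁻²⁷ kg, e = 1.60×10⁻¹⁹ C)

r ≈ 1.06 mm

The magnetic force provides the centripetal force: qvB = mv²/r, so r = mv/(qB).
r = (3.34×10^-27 kg)(1.80×10^4 m/s) / [(1×1.60×10^-19 C)(0.355 T)] = 1.06×10^-3 m.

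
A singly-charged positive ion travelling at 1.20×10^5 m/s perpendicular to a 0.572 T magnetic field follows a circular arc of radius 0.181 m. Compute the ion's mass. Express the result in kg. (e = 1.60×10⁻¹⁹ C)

qvB = mv²/r ⇒ m = qBr/v.
m = (1×1.60×10^-19)(0.572)(0.181) / (1.20×10^5) = 1.38×10^-25 kg.

m ≈ 1.38×10^-25 kg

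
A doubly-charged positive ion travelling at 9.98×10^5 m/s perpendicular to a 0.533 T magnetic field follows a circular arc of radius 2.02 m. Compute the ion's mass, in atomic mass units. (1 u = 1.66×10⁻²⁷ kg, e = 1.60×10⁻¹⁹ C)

m ≈ 208 u

qvB = mv²/r ⇒ m = qBr/v.
m = (2×1.60×10^-19)(0.533)(2.02) / (9.98×10^5) = 3.45×10^-25 kg = 208 u.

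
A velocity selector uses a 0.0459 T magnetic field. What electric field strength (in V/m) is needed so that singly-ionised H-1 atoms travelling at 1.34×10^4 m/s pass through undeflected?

qE = qvB ⇒ E = vB = (1.34×10^4)(0.0459) = 615 V/m.

E ≈ 615 V/m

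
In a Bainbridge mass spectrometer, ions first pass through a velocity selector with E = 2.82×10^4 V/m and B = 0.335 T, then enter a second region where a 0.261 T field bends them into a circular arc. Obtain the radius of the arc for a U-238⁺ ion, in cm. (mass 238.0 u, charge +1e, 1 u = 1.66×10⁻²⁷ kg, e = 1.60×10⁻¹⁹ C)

The selector passes v = E/B = 2.82×10^4/0.335 = 8.42×10^4 m/s.
In the deflection region, r = mv/(qB₂) = (3.95×10^-25)(8.42×10^4) / [(1×1.60×10^-19)(0.261)] = 0.796 m.

r ≈ 79.6 cm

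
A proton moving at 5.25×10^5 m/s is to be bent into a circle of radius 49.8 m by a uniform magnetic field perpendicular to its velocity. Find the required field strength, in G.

qvB = mv²/r gives B = mv/(qr).
B = (1.67×10^-27)(5.25×10^5) / [(1×1.60×10^-19)(49.8)] = 1.10×10^-4 T.

B ≈ 1.10 G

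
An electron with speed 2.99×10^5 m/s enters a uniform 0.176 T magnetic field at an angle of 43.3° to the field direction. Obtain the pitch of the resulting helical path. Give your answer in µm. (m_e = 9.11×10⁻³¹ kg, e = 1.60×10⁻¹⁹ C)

pitch ≈ 44.2 µm

The velocity component along B is v∥ = v cos43.3° = 2.18×10^5 m/s.
The cyclotron period T = 2πm/(qB) = 2.03×10^-10 s is set by m, q, B alone.
Pitch = v∥·T = (2.18×10^5)(2.03×10^-10) = 4.42×10^-5 m.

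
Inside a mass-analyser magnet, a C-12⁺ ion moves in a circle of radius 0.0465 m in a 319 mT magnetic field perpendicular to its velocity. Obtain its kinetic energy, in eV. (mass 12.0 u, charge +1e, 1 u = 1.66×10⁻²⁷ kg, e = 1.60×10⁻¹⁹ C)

v = qBr/m = (1×1.60×10^-19)(0.319)(0.0465) / (1.99×10^-26) = 1.19×10^5 m/s.
K = ½mv² = 0.5·(1.99×10^-26)·(1.19×10^5)² = 1.41×10^-16 J = 884 eV.

K ≈ 884 eV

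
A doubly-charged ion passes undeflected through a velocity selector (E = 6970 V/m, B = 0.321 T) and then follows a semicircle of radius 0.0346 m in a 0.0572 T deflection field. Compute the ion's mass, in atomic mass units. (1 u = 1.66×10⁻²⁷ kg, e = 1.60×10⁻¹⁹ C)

m ≈ 17.6 u

v = E/B₁ = 2.17×10^4 m/s.
From r = mv/(qB₂), m = qB₂r/v = (2×1.60×10^-19)(0.0572)(0.0346) / (2.17×10^4) = 2.92×10^-26 kg.
In atomic mass units: m = 2.92×10^-26 / 1.66×10^-27 = 17.6 u.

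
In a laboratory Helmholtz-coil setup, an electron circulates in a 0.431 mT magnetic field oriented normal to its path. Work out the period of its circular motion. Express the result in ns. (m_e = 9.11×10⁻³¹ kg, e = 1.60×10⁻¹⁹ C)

The cyclotron period is independent of speed: T = 2πm/(qB).
T = 2π(9.11×10^-31) / [(1×1.60×10^-19)(4.31×10^-4)] = 8.30×10^-8 s.

T ≈ 83.0 ns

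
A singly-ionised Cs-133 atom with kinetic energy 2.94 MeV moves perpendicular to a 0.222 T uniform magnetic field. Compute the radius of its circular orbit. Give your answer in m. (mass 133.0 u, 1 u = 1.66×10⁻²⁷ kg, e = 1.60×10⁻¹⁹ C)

r ≈ 12.8 m

Convert the energy: K = 2.94 MeV = 4.70×10^-13 J.
v = √(2K/m) = √(2·4.70×10^-13/2.21×10^-25) = 2.06×10^6 m/s.
r = mv/(qB) = (2.21×10^-25)(2.06×10^6) / [(1×1.60×10^-19)(0.222)] = 12.8 m.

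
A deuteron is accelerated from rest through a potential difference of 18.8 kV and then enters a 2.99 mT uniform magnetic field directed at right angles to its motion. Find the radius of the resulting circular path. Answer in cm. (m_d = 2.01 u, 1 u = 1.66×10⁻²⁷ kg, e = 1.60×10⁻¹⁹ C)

The kinetic energy gained is K = qV = (1×1.60×10^-19)(1.88×10^4) = 3.01×10^-15 J.
v = √(2K/m) = 1.34×10^6 m/s.
r = mv/(qB) = (3.34×10^-27)(1.34×10^6) / [(1×1.60×10^-19)(2.99×10^-3)] = 9.37 m.

r ≈ 937 cm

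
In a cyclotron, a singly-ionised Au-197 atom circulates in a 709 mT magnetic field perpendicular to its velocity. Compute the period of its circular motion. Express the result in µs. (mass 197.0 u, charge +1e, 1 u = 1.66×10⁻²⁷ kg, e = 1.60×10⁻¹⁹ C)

T ≈ 18.1 µs

The cyclotron period is independent of speed: T = 2πm/(qB).
T = 2π(3.27×10^-25) / [(1×1.60×10^-19)(0.709)] = 1.81×10^-5 s.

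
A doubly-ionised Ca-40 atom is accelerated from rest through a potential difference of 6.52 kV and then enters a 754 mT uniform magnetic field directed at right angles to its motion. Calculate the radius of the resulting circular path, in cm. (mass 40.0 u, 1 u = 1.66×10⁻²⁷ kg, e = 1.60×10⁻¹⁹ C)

The kinetic energy gained is K = qV = (2×1.60×10^-19)(6520) = 2.09×10^-15 J.
v = √(2K/m) = 2.51×10^5 m/s.
r = mv/(qB) = (6.64×10^-26)(2.51×10^5) / [(2×1.60×10^-19)(0.754)] = 0.0690 m.

r ≈ 6.90 cm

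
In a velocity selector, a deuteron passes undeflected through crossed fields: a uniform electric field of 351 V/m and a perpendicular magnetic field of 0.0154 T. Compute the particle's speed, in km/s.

For zero net force, qE = qvB, so v = E/B.
v = (351) / (0.0154) = 2.28×10^4 m/s.

v ≈ 22.8 km/s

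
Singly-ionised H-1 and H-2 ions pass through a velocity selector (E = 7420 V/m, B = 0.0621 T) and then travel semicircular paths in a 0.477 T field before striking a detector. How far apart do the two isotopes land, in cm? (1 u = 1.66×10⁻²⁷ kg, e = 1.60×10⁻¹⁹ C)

Both emerge at v = E/B₁ = 1.19×10^5 m/s.
r = mv/(qB₂), so r₁ = 2.60×10^-3 m and r₂ = 5.20×10^-3 m, giving Δr = 2.60×10^-3 m.
After a semicircle each ion lands a diameter 2r from the entry slit, so the separation is 2Δr = 5.20×10^-3 m.

Δd ≈ 0.520 cm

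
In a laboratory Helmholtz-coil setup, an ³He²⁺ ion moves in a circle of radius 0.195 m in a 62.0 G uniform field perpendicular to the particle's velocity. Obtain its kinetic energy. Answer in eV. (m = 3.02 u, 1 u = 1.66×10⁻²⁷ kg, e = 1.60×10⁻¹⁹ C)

v = qBr/m = (2×1.60×10^-19)(6.20×10^-3)(0.195) / (5.01×10^-27) = 7.72×10^4 m/s.
K = ½mv² = 0.5·(5.01×10^-27)·(7.72×10^4)² = 1.49×10^-17 J = 93.3 eV.

K ≈ 93.3 eV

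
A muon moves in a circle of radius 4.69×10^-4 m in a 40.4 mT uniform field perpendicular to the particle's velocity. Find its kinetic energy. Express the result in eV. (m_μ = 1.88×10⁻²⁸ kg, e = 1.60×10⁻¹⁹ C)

K ≈ 0.153 eV

v = qBr/m = (1×1.60×10^-19)(0.0404)(4.69×10^-4) / (1.88×10^-28) = 1.61×10^4 m/s.
K = ½mv² = 0.5·(1.88×10^-28)·(1.61×10^4)² = 2.44×10^-20 J = 0.153 eV.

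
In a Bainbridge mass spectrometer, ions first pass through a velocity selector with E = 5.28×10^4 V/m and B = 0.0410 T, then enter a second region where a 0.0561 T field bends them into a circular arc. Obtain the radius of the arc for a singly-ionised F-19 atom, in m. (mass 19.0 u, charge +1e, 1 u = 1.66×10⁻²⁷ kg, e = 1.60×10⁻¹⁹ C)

The selector passes v = E/B = 5.28×10^4/0.0410 = 1.29×10^6 m/s.
In the deflection region, r = mv/(qB₂) = (3.15×10^-26)(1.29×10^6) / [(1×1.60×10^-19)(0.0561)] = 4.53 m.

r ≈ 4.53 m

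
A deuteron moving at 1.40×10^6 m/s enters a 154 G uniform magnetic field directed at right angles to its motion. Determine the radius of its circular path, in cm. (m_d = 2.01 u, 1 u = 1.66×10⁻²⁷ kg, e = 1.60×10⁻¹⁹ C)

r ≈ 190 cm

The magnetic force provides the centripetal force: qvB = mv²/r, so r = mv/(qB).
r = (3.34×10^-27 kg)(1.40×10^6 m/s) / [(1×1.60×10^-19 C)(0.0154 T)] = 1.90 m.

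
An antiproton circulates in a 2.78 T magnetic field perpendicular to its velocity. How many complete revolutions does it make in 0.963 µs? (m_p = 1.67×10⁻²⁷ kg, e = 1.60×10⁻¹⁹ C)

N = 40

T = 2πm/(qB) = 2π(1.67×10^-27) / [(1×1.60×10^-19)(2.78)] = 2.3590×10^-8 s.
N = t/T = 9.63×10^-7 / 2.3590×10^-8 ≈ 40.82, so 40 complete revolutions.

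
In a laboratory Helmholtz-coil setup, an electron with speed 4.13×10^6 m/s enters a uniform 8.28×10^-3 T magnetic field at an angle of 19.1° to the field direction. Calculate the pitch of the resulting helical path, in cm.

pitch ≈ 1.69 cm

The velocity component along B is v∥ = v cos19.1° = 3.90×10^6 m/s.
The cyclotron period T = 2πm/(qB) = 4.32×10^-9 s is set by m, q, B alone.
Pitch = v∥·T = (3.90×10^6)(4.32×10^-9) = 0.0169 m.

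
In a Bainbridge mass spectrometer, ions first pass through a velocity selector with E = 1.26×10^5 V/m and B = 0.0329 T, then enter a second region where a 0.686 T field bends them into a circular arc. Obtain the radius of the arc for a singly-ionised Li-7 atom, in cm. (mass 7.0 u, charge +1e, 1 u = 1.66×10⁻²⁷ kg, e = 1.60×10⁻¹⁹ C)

r ≈ 40.5 cm

The selector passes v = E/B = 1.26×10^5/0.0329 = 3.83×10^6 m/s.
In the deflection region, r = mv/(qB₂) = (1.16×10^-26)(3.83×10^6) / [(1×1.60×10^-19)(0.686)] = 0.405 m.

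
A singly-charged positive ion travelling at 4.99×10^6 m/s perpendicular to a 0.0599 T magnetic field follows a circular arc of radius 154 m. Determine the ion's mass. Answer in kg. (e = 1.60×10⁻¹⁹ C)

m ≈ 2.96×10^-25 kg

qvB = mv²/r ⇒ m = qBr/v.
m = (1×1.60×10^-19)(0.0599)(154) / (4.99×10^6) = 2.96×10^-25 kg.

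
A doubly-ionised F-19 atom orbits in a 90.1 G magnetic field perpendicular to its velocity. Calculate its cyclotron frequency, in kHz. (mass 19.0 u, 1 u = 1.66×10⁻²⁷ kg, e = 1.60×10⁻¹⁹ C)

f = qB/(2πm) = (2×1.60×10^-19)(9.01×10^-3) / [2π(3.15×10^-26)] = 1.45×10^4 Hz.

f ≈ 14.5 kHz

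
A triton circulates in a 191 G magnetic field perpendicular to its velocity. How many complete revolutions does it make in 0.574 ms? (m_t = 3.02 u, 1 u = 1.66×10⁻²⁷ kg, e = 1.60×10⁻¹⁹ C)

N = 55

T = 2πm/(qB) = 2π(5.0132×10^-27) / [(1×1.60×10^-19)(0.0191)] = 1.0307×10^-5 s.
N = t/T = 5.74×10^-4 / 1.0307×10^-5 ≈ 55.69, so 55 complete revolutions.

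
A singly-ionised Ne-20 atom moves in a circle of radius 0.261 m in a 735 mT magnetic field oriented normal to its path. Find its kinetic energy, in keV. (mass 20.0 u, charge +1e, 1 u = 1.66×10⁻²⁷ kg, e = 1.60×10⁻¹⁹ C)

v = qBr/m = (1×1.60×10^-19)(0.735)(0.261) / (3.32×10^-26) = 9.25×10^5 m/s.
K = ½mv² = 0.5·(3.32×10^-26)·(9.25×10^5)² = 1.42×10^-14 J = 88.7 keV.

K ≈ 88.7 keV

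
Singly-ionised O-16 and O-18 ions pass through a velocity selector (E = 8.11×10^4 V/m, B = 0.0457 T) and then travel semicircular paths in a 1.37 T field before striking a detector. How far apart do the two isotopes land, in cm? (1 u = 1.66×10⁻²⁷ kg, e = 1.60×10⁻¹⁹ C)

Both emerge at v = E/B₁ = 1.77×10^6 m/s.
r = mv/(qB₂), so r₁ = 0.2150 m and r₂ = 0.2419 m, giving Δr = 0.0269 m.
After a semicircle each ion lands a diameter 2r from the entry slit, so the separation is 2Δr = 0.0538 m.

Δd ≈ 5.38 cm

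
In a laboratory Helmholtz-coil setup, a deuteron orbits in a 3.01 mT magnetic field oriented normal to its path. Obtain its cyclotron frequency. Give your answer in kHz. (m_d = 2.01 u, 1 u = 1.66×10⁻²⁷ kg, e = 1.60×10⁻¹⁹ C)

f = qB/(2πm) = (1×1.60×10^-19)(3.01×10^-3) / [2π(3.34×10^-27)] = 2.30×10^4 Hz.

f ≈ 23.0 kHz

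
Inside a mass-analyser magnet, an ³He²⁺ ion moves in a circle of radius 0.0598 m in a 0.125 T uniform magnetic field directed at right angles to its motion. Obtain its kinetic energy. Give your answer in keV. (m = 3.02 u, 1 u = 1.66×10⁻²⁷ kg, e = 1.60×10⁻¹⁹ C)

K ≈ 3.57 keV

v = qBr/m = (2×1.60×10^-19)(0.125)(0.0598) / (5.01×10^-27) = 4.77×10^5 m/s.
K = ½mv² = 0.5·(5.01×10^-27)·(4.77×10^5)² = 5.71×10^-16 J = 3.57 keV.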